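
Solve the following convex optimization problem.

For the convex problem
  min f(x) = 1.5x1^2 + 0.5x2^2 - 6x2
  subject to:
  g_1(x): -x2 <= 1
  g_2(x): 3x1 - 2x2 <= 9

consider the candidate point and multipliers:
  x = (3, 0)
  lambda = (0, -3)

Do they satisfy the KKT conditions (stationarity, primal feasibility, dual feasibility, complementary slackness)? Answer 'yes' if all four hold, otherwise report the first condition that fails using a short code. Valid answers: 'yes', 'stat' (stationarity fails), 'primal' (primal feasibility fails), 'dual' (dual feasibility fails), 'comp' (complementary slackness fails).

Gradient of f: grad f(x) = Q x + c = (9, -6)
Constraint values g_i(x) = a_i^T x - b_i:
  g_1((3, 0)) = -1
  g_2((3, 0)) = 0
Stationarity residual: grad f(x) + sum_i lambda_i a_i = (0, 0)
  -> stationarity OK
Primal feasibility (all g_i <= 0): OK
Dual feasibility (all lambda_i >= 0): FAILS
Complementary slackness (lambda_i * g_i(x) = 0 for all i): OK

Verdict: the first failing condition is dual_feasibility -> dual.

dual


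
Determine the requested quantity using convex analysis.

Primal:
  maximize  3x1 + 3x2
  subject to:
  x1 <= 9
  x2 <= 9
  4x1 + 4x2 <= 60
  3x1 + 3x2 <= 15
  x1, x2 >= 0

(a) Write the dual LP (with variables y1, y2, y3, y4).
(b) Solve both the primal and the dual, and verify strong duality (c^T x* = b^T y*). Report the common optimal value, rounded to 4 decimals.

The standard primal-dual pair for 'max c^T x s.t. A x <= b, x >= 0' is:
  Dual:  min b^T y  s.t.  A^T y >= c,  y >= 0.

So the dual LP is:
  minimize  9y1 + 9y2 + 60y3 + 15y4
  subject to:
    y1 + 4y3 + 3y4 >= 3
    y2 + 4y3 + 3y4 >= 3
    y1, y2, y3, y4 >= 0

Solving the primal: x* = (5, 0).
  primal value c^T x* = 15.
Solving the dual: y* = (0, 0, 0, 1).
  dual value b^T y* = 15.
Strong duality: c^T x* = b^T y*. Confirmed.

15


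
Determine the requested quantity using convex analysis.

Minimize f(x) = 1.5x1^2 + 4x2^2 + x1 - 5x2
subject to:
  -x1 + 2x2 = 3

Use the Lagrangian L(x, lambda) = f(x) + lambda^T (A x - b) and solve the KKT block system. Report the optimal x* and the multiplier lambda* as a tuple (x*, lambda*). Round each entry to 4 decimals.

Form the Lagrangian:
  L(x, lambda) = (1/2) x^T Q x + c^T x + lambda^T (A x - b)
Stationarity (grad_x L = 0): Q x + c + A^T lambda = 0.
Primal feasibility: A x = b.

This gives the KKT block system:
  [ Q   A^T ] [ x     ]   [-c ]
  [ A    0  ] [ lambda ] = [ b ]

Solving the linear system:
  x*      = (-0.9, 1.05)
  lambda* = (-1.7)
  f(x*)   = -0.525

x* = (-0.9, 1.05), lambda* = (-1.7)


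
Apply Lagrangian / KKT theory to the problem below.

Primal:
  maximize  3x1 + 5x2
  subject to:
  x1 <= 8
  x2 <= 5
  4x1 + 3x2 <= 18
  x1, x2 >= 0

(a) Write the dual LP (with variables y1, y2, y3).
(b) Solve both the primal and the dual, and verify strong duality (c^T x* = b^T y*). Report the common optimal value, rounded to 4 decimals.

The standard primal-dual pair for 'max c^T x s.t. A x <= b, x >= 0' is:
  Dual:  min b^T y  s.t.  A^T y >= c,  y >= 0.

So the dual LP is:
  minimize  8y1 + 5y2 + 18y3
  subject to:
    y1 + 4y3 >= 3
    y2 + 3y3 >= 5
    y1, y2, y3 >= 0

Solving the primal: x* = (0.75, 5).
  primal value c^T x* = 27.25.
Solving the dual: y* = (0, 2.75, 0.75).
  dual value b^T y* = 27.25.
Strong duality: c^T x* = b^T y*. Confirmed.

27.25


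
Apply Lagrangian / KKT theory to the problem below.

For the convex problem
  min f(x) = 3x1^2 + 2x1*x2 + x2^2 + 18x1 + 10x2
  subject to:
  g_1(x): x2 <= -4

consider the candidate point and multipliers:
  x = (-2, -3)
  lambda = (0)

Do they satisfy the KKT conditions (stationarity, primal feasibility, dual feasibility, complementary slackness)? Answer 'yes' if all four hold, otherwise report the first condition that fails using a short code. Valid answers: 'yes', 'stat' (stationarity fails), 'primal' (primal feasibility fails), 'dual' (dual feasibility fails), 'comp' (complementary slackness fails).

Gradient of f: grad f(x) = Q x + c = (0, 0)
Constraint values g_i(x) = a_i^T x - b_i:
  g_1((-2, -3)) = 1
Stationarity residual: grad f(x) + sum_i lambda_i a_i = (0, 0)
  -> stationarity OK
Primal feasibility (all g_i <= 0): FAILS
Dual feasibility (all lambda_i >= 0): OK
Complementary slackness (lambda_i * g_i(x) = 0 for all i): OK

Verdict: the first failing condition is primal_feasibility -> primal.

primal


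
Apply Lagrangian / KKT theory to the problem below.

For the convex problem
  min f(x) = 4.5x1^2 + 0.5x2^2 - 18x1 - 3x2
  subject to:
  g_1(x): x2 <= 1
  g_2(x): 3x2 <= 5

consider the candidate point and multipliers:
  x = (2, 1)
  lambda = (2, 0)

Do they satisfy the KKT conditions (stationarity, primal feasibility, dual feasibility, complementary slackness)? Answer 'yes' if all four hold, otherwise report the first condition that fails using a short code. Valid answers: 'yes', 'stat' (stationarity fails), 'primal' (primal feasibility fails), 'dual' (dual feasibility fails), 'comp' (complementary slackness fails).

Gradient of f: grad f(x) = Q x + c = (0, -2)
Constraint values g_i(x) = a_i^T x - b_i:
  g_1((2, 1)) = 0
  g_2((2, 1)) = -2
Stationarity residual: grad f(x) + sum_i lambda_i a_i = (0, 0)
  -> stationarity OK
Primal feasibility (all g_i <= 0): OK
Dual feasibility (all lambda_i >= 0): OK
Complementary slackness (lambda_i * g_i(x) = 0 for all i): OK

Verdict: yes, KKT holds.

yes


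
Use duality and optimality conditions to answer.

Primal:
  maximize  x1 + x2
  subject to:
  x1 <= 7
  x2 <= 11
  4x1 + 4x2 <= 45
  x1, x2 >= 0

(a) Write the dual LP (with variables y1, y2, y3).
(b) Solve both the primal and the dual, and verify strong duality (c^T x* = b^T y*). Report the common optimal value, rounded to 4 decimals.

The standard primal-dual pair for 'max c^T x s.t. A x <= b, x >= 0' is:
  Dual:  min b^T y  s.t.  A^T y >= c,  y >= 0.

So the dual LP is:
  minimize  7y1 + 11y2 + 45y3
  subject to:
    y1 + 4y3 >= 1
    y2 + 4y3 >= 1
    y1, y2, y3 >= 0

Solving the primal: x* = (0.25, 11).
  primal value c^T x* = 11.25.
Solving the dual: y* = (0, 0, 0.25).
  dual value b^T y* = 11.25.
Strong duality: c^T x* = b^T y*. Confirmed.

11.25


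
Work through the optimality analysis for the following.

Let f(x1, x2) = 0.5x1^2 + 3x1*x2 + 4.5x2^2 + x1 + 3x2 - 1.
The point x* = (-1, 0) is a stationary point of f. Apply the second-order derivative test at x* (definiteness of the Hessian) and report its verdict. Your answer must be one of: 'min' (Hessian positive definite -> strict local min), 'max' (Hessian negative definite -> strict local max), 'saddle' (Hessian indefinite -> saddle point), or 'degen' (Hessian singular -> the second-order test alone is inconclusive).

Compute the Hessian H = grad^2 f:
  H = [[1, 3], [3, 9]]
Verify stationarity: grad f(x*) = H x* + g = (0, 0).
Eigenvalues of H: 0, 10.
H has a zero eigenvalue (singular; positive semidefinite but not definite), so H is neither positive definite, negative definite, nor indefinite. The second-order test alone is inconclusive -> degen.
(Indeed, f is constant along the null direction of H through x*, so x* is not a strict local extremum.)

degen


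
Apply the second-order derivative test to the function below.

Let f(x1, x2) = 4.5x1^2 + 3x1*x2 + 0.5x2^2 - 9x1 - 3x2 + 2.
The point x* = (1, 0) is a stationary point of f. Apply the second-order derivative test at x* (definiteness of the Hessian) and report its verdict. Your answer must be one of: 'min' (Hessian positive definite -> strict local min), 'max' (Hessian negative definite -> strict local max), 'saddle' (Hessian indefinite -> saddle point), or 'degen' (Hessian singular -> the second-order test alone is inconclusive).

Compute the Hessian H = grad^2 f:
  H = [[9, 3], [3, 1]]
Verify stationarity: grad f(x*) = H x* + g = (0, 0).
Eigenvalues of H: 0, 10.
H has a zero eigenvalue (singular; positive semidefinite but not definite), so H is neither positive definite, negative definite, nor indefinite. The second-order test alone is inconclusive -> degen.
(Indeed, f is constant along the null direction of H through x*, so x* is not a strict local extremum.)

degen


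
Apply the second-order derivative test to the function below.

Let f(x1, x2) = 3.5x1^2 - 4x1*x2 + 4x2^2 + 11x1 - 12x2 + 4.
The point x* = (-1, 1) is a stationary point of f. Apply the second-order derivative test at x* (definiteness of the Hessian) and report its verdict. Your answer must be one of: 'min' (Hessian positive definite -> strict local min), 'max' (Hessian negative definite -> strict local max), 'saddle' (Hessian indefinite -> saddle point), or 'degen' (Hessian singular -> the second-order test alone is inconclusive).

Compute the Hessian H = grad^2 f:
  H = [[7, -4], [-4, 8]]
Verify stationarity: grad f(x*) = H x* + g = (0, 0).
Eigenvalues of H: 3.4689, 11.5311.
Both eigenvalues > 0, so H is positive definite -> x* is a strict local min.

min


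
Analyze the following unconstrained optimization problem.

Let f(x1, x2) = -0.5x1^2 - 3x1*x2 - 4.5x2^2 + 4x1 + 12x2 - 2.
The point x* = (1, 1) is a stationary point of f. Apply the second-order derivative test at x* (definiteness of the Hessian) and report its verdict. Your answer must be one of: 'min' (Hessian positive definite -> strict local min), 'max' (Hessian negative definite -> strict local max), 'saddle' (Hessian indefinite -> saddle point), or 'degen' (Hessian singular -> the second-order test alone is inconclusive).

Compute the Hessian H = grad^2 f:
  H = [[-1, -3], [-3, -9]]
Verify stationarity: grad f(x*) = H x* + g = (0, 0).
Eigenvalues of H: -10, 0.
H has a zero eigenvalue (singular; negative semidefinite but not definite), so H is neither positive definite, negative definite, nor indefinite. The second-order test alone is inconclusive -> degen.
(Indeed, f is constant along the null direction of H through x*, so x* is not a strict local extremum.)

degen


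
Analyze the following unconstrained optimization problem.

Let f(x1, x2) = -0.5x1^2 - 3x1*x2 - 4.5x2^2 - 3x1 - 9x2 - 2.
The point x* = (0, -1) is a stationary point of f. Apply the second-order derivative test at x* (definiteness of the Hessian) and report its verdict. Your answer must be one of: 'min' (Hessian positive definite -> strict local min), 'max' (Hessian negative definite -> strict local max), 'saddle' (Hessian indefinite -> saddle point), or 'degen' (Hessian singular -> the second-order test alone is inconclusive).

Compute the Hessian H = grad^2 f:
  H = [[-1, -3], [-3, -9]]
Verify stationarity: grad f(x*) = H x* + g = (0, 0).
Eigenvalues of H: -10, 0.
H has a zero eigenvalue (singular; negative semidefinite but not definite), so H is neither positive definite, negative definite, nor indefinite. The second-order test alone is inconclusive -> degen.
(Indeed, f is constant along the null direction of H through x*, so x* is not a strict local extremum.)

degen


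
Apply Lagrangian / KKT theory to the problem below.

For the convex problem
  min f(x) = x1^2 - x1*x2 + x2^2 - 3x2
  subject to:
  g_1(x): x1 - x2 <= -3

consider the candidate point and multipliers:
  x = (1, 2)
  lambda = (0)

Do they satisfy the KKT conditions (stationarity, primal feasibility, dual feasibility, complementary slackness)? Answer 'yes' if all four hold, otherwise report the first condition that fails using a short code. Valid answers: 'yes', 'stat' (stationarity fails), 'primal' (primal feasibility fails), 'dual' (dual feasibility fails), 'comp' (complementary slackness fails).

Gradient of f: grad f(x) = Q x + c = (0, 0)
Constraint values g_i(x) = a_i^T x - b_i:
  g_1((1, 2)) = 2
Stationarity residual: grad f(x) + sum_i lambda_i a_i = (0, 0)
  -> stationarity OK
Primal feasibility (all g_i <= 0): FAILS
Dual feasibility (all lambda_i >= 0): OK
Complementary slackness (lambda_i * g_i(x) = 0 for all i): OK

Verdict: the first failing condition is primal_feasibility -> primal.

primal


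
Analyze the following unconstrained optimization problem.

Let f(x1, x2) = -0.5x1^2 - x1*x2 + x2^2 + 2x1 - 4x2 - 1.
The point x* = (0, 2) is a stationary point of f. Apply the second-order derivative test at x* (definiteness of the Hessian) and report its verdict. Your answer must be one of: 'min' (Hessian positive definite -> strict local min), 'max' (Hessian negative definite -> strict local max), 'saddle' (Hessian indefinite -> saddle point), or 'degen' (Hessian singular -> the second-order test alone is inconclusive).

Compute the Hessian H = grad^2 f:
  H = [[-1, -1], [-1, 2]]
Verify stationarity: grad f(x*) = H x* + g = (0, 0).
Eigenvalues of H: -1.3028, 2.3028.
Eigenvalues have mixed signs, so H is indefinite -> x* is a saddle point.

saddle


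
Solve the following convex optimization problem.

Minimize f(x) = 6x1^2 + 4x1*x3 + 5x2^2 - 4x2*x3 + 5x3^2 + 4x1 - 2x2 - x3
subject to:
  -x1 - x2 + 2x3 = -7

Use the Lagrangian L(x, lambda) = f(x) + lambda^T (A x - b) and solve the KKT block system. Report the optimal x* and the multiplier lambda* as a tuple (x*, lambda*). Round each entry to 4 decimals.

Form the Lagrangian:
  L(x, lambda) = (1/2) x^T Q x + c^T x + lambda^T (A x - b)
Stationarity (grad_x L = 0): Q x + c + A^T lambda = 0.
Primal feasibility: A x = b.

This gives the KKT block system:
  [ Q   A^T ] [ x     ]   [-c ]
  [ A    0  ] [ lambda ] = [ b ]

Solving the linear system:
  x*      = (1.4768, 0.2715, -2.6258)
  lambda* = (11.2185)
  f(x*)   = 43.2599

x* = (1.4768, 0.2715, -2.6258), lambda* = (11.2185)


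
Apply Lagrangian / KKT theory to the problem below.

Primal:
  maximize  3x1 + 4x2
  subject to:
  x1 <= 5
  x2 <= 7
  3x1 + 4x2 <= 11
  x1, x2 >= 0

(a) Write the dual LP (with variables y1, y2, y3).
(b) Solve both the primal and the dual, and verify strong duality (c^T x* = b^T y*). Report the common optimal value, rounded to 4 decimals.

The standard primal-dual pair for 'max c^T x s.t. A x <= b, x >= 0' is:
  Dual:  min b^T y  s.t.  A^T y >= c,  y >= 0.

So the dual LP is:
  minimize  5y1 + 7y2 + 11y3
  subject to:
    y1 + 3y3 >= 3
    y2 + 4y3 >= 4
    y1, y2, y3 >= 0

Solving the primal: x* = (3.6667, 0).
  primal value c^T x* = 11.
Solving the dual: y* = (0, 0, 1).
  dual value b^T y* = 11.
Strong duality: c^T x* = b^T y*. Confirmed.

11


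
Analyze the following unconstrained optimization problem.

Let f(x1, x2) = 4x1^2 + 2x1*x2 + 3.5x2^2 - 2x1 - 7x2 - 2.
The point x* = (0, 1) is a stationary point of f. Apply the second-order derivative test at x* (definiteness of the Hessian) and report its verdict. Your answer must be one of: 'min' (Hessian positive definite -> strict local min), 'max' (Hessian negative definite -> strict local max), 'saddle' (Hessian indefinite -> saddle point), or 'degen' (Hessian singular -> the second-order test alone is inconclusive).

Compute the Hessian H = grad^2 f:
  H = [[8, 2], [2, 7]]
Verify stationarity: grad f(x*) = H x* + g = (0, 0).
Eigenvalues of H: 5.4384, 9.5616.
Both eigenvalues > 0, so H is positive definite -> x* is a strict local min.

min


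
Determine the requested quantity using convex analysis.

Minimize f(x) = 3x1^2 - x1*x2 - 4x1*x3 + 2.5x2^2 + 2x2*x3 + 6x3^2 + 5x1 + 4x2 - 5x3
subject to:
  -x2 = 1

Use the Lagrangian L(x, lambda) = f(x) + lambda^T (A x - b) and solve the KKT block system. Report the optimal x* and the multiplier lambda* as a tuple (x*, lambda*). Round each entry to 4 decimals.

Form the Lagrangian:
  L(x, lambda) = (1/2) x^T Q x + c^T x + lambda^T (A x - b)
Stationarity (grad_x L = 0): Q x + c + A^T lambda = 0.
Primal feasibility: A x = b.

This gives the KKT block system:
  [ Q   A^T ] [ x     ]   [-c ]
  [ A    0  ] [ lambda ] = [ b ]

Solving the linear system:
  x*      = (-0.7857, -1, 0.3214)
  lambda* = (0.4286)
  f(x*)   = -4.9821

x* = (-0.7857, -1, 0.3214), lambda* = (0.4286)


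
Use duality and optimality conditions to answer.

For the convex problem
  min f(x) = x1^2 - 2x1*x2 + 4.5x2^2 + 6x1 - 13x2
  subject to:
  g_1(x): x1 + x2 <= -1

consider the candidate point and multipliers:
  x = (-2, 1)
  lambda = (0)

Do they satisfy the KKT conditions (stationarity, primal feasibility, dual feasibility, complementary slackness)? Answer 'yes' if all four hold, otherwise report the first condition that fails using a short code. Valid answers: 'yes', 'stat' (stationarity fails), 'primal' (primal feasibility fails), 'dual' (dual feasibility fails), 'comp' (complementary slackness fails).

Gradient of f: grad f(x) = Q x + c = (0, 0)
Constraint values g_i(x) = a_i^T x - b_i:
  g_1((-2, 1)) = 0
Stationarity residual: grad f(x) + sum_i lambda_i a_i = (0, 0)
  -> stationarity OK
Primal feasibility (all g_i <= 0): OK
Dual feasibility (all lambda_i >= 0): OK
Complementary slackness (lambda_i * g_i(x) = 0 for all i): OK

Verdict: yes, KKT holds.

yes


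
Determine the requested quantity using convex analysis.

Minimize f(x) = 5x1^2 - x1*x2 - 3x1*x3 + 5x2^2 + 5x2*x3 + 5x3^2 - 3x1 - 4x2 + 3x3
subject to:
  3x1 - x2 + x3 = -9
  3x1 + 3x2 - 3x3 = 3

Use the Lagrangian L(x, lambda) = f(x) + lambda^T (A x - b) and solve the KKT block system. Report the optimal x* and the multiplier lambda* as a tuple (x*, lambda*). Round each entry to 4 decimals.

Form the Lagrangian:
  L(x, lambda) = (1/2) x^T Q x + c^T x + lambda^T (A x - b)
Stationarity (grad_x L = 0): Q x + c + A^T lambda = 0.
Primal feasibility: A x = b.

This gives the KKT block system:
  [ Q   A^T ] [ x     ]   [-c ]
  [ A    0  ] [ lambda ] = [ b ]

Solving the linear system:
  x*      = (-2, 1.2667, -1.7333)
  lambda* = (5.2667, 1.0889)
  f(x*)   = 19.9333

x* = (-2, 1.2667, -1.7333), lambda* = (5.2667, 1.0889)


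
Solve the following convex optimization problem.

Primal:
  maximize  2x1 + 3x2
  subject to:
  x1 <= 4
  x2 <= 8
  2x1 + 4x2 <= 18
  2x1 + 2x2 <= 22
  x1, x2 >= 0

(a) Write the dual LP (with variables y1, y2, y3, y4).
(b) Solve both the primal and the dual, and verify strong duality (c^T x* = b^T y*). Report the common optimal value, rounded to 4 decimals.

The standard primal-dual pair for 'max c^T x s.t. A x <= b, x >= 0' is:
  Dual:  min b^T y  s.t.  A^T y >= c,  y >= 0.

So the dual LP is:
  minimize  4y1 + 8y2 + 18y3 + 22y4
  subject to:
    y1 + 2y3 + 2y4 >= 2
    y2 + 4y3 + 2y4 >= 3
    y1, y2, y3, y4 >= 0

Solving the primal: x* = (4, 2.5).
  primal value c^T x* = 15.5.
Solving the dual: y* = (0.5, 0, 0.75, 0).
  dual value b^T y* = 15.5.
Strong duality: c^T x* = b^T y*. Confirmed.

15.5


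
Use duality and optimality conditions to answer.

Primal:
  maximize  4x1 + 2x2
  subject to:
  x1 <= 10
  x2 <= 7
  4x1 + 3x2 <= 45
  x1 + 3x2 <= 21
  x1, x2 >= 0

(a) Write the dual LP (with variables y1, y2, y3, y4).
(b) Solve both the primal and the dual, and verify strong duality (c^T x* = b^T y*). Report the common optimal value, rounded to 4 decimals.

The standard primal-dual pair for 'max c^T x s.t. A x <= b, x >= 0' is:
  Dual:  min b^T y  s.t.  A^T y >= c,  y >= 0.

So the dual LP is:
  minimize  10y1 + 7y2 + 45y3 + 21y4
  subject to:
    y1 + 4y3 + y4 >= 4
    y2 + 3y3 + 3y4 >= 2
    y1, y2, y3, y4 >= 0

Solving the primal: x* = (10, 1.6667).
  primal value c^T x* = 43.3333.
Solving the dual: y* = (1.3333, 0, 0.6667, 0).
  dual value b^T y* = 43.3333.
Strong duality: c^T x* = b^T y*. Confirmed.

43.3333


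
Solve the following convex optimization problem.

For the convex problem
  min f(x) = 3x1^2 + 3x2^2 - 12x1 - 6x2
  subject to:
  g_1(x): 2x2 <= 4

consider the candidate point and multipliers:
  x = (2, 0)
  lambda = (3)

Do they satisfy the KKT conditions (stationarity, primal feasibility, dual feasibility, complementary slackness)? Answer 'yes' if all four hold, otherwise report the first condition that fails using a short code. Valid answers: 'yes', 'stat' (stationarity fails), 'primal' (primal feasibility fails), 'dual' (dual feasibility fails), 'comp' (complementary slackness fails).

Gradient of f: grad f(x) = Q x + c = (0, -6)
Constraint values g_i(x) = a_i^T x - b_i:
  g_1((2, 0)) = -4
Stationarity residual: grad f(x) + sum_i lambda_i a_i = (0, 0)
  -> stationarity OK
Primal feasibility (all g_i <= 0): OK
Dual feasibility (all lambda_i >= 0): OK
Complementary slackness (lambda_i * g_i(x) = 0 for all i): FAILS

Verdict: the first failing condition is complementary_slackness -> comp.

comp


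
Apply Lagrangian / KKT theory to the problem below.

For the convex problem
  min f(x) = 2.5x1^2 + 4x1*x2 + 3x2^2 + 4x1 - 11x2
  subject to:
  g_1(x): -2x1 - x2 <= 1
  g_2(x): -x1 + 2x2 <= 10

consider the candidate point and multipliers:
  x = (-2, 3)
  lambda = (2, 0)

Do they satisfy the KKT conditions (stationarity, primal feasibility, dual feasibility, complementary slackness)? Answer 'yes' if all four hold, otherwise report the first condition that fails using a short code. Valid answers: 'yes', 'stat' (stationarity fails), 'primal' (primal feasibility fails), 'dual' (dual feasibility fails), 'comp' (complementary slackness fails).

Gradient of f: grad f(x) = Q x + c = (6, -1)
Constraint values g_i(x) = a_i^T x - b_i:
  g_1((-2, 3)) = 0
  g_2((-2, 3)) = -2
Stationarity residual: grad f(x) + sum_i lambda_i a_i = (2, -3)
  -> stationarity FAILS
Primal feasibility (all g_i <= 0): OK
Dual feasibility (all lambda_i >= 0): OK
Complementary slackness (lambda_i * g_i(x) = 0 for all i): OK

Verdict: the first failing condition is stationarity -> stat.

stat


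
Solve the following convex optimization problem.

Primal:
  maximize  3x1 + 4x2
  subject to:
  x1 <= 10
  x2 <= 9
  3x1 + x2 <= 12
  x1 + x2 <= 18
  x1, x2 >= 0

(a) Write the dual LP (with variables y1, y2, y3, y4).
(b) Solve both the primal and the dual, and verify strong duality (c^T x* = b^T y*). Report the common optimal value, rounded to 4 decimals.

The standard primal-dual pair for 'max c^T x s.t. A x <= b, x >= 0' is:
  Dual:  min b^T y  s.t.  A^T y >= c,  y >= 0.

So the dual LP is:
  minimize  10y1 + 9y2 + 12y3 + 18y4
  subject to:
    y1 + 3y3 + y4 >= 3
    y2 + y3 + y4 >= 4
    y1, y2, y3, y4 >= 0

Solving the primal: x* = (1, 9).
  primal value c^T x* = 39.
Solving the dual: y* = (0, 3, 1, 0).
  dual value b^T y* = 39.
Strong duality: c^T x* = b^T y*. Confirmed.

39


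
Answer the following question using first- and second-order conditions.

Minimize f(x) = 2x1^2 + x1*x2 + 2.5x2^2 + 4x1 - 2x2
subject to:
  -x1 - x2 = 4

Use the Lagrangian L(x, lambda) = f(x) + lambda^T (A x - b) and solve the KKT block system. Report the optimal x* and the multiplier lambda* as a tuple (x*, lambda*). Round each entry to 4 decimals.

Form the Lagrangian:
  L(x, lambda) = (1/2) x^T Q x + c^T x + lambda^T (A x - b)
Stationarity (grad_x L = 0): Q x + c + A^T lambda = 0.
Primal feasibility: A x = b.

This gives the KKT block system:
  [ Q   A^T ] [ x     ]   [-c ]
  [ A    0  ] [ lambda ] = [ b ]

Solving the linear system:
  x*      = (-3.1429, -0.8571)
  lambda* = (-9.4286)
  f(x*)   = 13.4286

x* = (-3.1429, -0.8571), lambda* = (-9.4286)


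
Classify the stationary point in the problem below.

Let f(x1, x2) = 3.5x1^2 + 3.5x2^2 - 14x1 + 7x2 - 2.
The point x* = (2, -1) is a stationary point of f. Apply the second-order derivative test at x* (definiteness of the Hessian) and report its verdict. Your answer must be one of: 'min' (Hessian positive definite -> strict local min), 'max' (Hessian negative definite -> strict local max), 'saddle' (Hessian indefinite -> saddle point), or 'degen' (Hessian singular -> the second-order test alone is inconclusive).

Compute the Hessian H = grad^2 f:
  H = [[7, 0], [0, 7]]
Verify stationarity: grad f(x*) = H x* + g = (0, 0).
Eigenvalues of H: 7, 7.
Both eigenvalues > 0, so H is positive definite -> x* is a strict local min.

min


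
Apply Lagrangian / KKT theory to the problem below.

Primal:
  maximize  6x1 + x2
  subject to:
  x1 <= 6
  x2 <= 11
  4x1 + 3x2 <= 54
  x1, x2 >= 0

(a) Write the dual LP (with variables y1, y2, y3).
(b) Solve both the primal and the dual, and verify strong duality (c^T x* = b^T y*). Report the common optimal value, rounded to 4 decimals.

The standard primal-dual pair for 'max c^T x s.t. A x <= b, x >= 0' is:
  Dual:  min b^T y  s.t.  A^T y >= c,  y >= 0.

So the dual LP is:
  minimize  6y1 + 11y2 + 54y3
  subject to:
    y1 + 4y3 >= 6
    y2 + 3y3 >= 1
    y1, y2, y3 >= 0

Solving the primal: x* = (6, 10).
  primal value c^T x* = 46.
Solving the dual: y* = (4.6667, 0, 0.3333).
  dual value b^T y* = 46.
Strong duality: c^T x* = b^T y*. Confirmed.

46


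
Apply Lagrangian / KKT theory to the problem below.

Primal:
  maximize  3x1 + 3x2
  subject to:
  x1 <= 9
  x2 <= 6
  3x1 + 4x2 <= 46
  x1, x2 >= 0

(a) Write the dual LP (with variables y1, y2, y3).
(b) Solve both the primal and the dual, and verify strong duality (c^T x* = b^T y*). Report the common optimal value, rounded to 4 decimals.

The standard primal-dual pair for 'max c^T x s.t. A x <= b, x >= 0' is:
  Dual:  min b^T y  s.t.  A^T y >= c,  y >= 0.

So the dual LP is:
  minimize  9y1 + 6y2 + 46y3
  subject to:
    y1 + 3y3 >= 3
    y2 + 4y3 >= 3
    y1, y2, y3 >= 0

Solving the primal: x* = (9, 4.75).
  primal value c^T x* = 41.25.
Solving the dual: y* = (0.75, 0, 0.75).
  dual value b^T y* = 41.25.
Strong duality: c^T x* = b^T y*. Confirmed.

41.25


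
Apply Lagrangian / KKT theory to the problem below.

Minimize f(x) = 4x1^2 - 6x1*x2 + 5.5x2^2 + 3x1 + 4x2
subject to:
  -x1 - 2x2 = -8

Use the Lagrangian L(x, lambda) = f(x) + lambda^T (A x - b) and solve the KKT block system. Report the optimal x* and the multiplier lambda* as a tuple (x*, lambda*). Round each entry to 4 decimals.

Form the Lagrangian:
  L(x, lambda) = (1/2) x^T Q x + c^T x + lambda^T (A x - b)
Stationarity (grad_x L = 0): Q x + c + A^T lambda = 0.
Primal feasibility: A x = b.

This gives the KKT block system:
  [ Q   A^T ] [ x     ]   [-c ]
  [ A    0  ] [ lambda ] = [ b ]

Solving the linear system:
  x*      = (2.6866, 2.6567)
  lambda* = (8.5522)
  f(x*)   = 43.5522

x* = (2.6866, 2.6567), lambda* = (8.5522)


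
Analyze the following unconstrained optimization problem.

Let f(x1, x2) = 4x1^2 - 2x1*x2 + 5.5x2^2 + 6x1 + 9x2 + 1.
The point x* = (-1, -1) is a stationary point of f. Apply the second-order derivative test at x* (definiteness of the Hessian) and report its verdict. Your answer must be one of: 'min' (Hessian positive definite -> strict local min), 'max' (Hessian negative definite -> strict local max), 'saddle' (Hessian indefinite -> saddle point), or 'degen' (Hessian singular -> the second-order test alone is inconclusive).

Compute the Hessian H = grad^2 f:
  H = [[8, -2], [-2, 11]]
Verify stationarity: grad f(x*) = H x* + g = (0, 0).
Eigenvalues of H: 7, 12.
Both eigenvalues > 0, so H is positive definite -> x* is a strict local min.

min


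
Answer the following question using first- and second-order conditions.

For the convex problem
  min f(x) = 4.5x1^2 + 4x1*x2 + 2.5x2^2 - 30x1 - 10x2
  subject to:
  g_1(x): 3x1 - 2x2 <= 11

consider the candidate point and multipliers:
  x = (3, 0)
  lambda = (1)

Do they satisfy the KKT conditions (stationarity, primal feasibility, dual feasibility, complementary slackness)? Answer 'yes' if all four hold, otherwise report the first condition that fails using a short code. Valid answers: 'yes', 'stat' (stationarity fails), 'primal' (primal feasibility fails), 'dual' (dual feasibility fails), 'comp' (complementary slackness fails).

Gradient of f: grad f(x) = Q x + c = (-3, 2)
Constraint values g_i(x) = a_i^T x - b_i:
  g_1((3, 0)) = -2
Stationarity residual: grad f(x) + sum_i lambda_i a_i = (0, 0)
  -> stationarity OK
Primal feasibility (all g_i <= 0): OK
Dual feasibility (all lambda_i >= 0): OK
Complementary slackness (lambda_i * g_i(x) = 0 for all i): FAILS

Verdict: the first failing condition is complementary_slackness -> comp.

comp


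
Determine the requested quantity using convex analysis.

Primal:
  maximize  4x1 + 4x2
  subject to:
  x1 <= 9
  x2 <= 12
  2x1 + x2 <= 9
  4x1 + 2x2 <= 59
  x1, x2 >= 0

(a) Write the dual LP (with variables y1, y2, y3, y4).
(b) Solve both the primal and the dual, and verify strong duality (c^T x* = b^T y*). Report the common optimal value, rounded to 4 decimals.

The standard primal-dual pair for 'max c^T x s.t. A x <= b, x >= 0' is:
  Dual:  min b^T y  s.t.  A^T y >= c,  y >= 0.

So the dual LP is:
  minimize  9y1 + 12y2 + 9y3 + 59y4
  subject to:
    y1 + 2y3 + 4y4 >= 4
    y2 + y3 + 2y4 >= 4
    y1, y2, y3, y4 >= 0

Solving the primal: x* = (0, 9).
  primal value c^T x* = 36.
Solving the dual: y* = (0, 0, 4, 0).
  dual value b^T y* = 36.
Strong duality: c^T x* = b^T y*. Confirmed.

36


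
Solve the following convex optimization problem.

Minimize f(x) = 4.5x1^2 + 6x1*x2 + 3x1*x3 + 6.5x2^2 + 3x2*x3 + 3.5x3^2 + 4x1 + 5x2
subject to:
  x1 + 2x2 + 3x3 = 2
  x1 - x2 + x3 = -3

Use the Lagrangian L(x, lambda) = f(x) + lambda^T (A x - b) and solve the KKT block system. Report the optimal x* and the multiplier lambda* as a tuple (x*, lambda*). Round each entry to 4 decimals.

Form the Lagrangian:
  L(x, lambda) = (1/2) x^T Q x + c^T x + lambda^T (A x - b)
Stationarity (grad_x L = 0): Q x + c + A^T lambda = 0.
Primal feasibility: A x = b.

This gives the KKT block system:
  [ Q   A^T ] [ x     ]   [-c ]
  [ A    0  ] [ lambda ] = [ b ]

Solving the linear system:
  x*      = (-1.997, 1.4012, 0.3982)
  lambda* = (-2.6856, 7.0569)
  f(x*)   = 12.7799

x* = (-1.997, 1.4012, 0.3982), lambda* = (-2.6856, 7.0569)


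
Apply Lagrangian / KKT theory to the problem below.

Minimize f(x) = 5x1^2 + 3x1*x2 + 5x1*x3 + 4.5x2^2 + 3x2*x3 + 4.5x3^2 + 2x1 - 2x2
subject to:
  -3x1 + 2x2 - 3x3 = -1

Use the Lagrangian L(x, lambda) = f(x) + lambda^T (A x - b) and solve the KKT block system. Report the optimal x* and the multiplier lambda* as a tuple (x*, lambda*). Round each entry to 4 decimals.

Form the Lagrangian:
  L(x, lambda) = (1/2) x^T Q x + c^T x + lambda^T (A x - b)
Stationarity (grad_x L = 0): Q x + c + A^T lambda = 0.
Primal feasibility: A x = b.

This gives the KKT block system:
  [ Q   A^T ] [ x     ]   [-c ]
  [ A    0  ] [ lambda ] = [ b ]

Solving the linear system:
  x*      = (-0.096, -0.0739, 0.38)
  lambda* = (0.9063)
  f(x*)   = 0.4311

x* = (-0.096, -0.0739, 0.38), lambda* = (0.9063)


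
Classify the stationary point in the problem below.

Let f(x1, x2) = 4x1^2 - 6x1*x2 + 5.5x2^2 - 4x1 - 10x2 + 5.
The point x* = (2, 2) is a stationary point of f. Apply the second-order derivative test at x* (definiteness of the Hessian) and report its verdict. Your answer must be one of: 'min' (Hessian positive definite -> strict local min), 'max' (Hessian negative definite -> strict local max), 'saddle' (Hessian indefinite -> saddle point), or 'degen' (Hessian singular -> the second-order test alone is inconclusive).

Compute the Hessian H = grad^2 f:
  H = [[8, -6], [-6, 11]]
Verify stationarity: grad f(x*) = H x* + g = (0, 0).
Eigenvalues of H: 3.3153, 15.6847.
Both eigenvalues > 0, so H is positive definite -> x* is a strict local min.

min


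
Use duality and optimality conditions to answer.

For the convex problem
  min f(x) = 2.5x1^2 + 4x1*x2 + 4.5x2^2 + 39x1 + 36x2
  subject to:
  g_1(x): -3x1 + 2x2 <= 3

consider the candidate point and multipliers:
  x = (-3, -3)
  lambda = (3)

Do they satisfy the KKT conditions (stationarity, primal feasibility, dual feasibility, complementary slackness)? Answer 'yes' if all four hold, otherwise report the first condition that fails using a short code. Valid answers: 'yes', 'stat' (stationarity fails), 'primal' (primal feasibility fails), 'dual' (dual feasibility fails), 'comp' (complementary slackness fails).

Gradient of f: grad f(x) = Q x + c = (12, -3)
Constraint values g_i(x) = a_i^T x - b_i:
  g_1((-3, -3)) = 0
Stationarity residual: grad f(x) + sum_i lambda_i a_i = (3, 3)
  -> stationarity FAILS
Primal feasibility (all g_i <= 0): OK
Dual feasibility (all lambda_i >= 0): OK
Complementary slackness (lambda_i * g_i(x) = 0 for all i): OK

Verdict: the first failing condition is stationarity -> stat.

stat


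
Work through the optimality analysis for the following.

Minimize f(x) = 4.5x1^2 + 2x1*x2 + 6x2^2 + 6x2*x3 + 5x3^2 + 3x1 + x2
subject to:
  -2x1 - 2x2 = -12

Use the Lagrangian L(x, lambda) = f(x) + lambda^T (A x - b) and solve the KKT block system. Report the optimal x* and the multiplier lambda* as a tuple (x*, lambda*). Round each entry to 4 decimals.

Form the Lagrangian:
  L(x, lambda) = (1/2) x^T Q x + c^T x + lambda^T (A x - b)
Stationarity (grad_x L = 0): Q x + c + A^T lambda = 0.
Primal feasibility: A x = b.

This gives the KKT block system:
  [ Q   A^T ] [ x     ]   [-c ]
  [ A    0  ] [ lambda ] = [ b ]

Solving the linear system:
  x*      = (2.7164, 3.2836, -1.9701)
  lambda* = (17.0075)
  f(x*)   = 107.7612

x* = (2.7164, 3.2836, -1.9701), lambda* = (17.0075)


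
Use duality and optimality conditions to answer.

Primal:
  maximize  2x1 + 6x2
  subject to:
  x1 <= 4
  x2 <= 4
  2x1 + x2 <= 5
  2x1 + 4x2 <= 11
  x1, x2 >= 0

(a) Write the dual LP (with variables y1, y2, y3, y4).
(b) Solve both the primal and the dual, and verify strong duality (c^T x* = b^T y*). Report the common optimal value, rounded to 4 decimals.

The standard primal-dual pair for 'max c^T x s.t. A x <= b, x >= 0' is:
  Dual:  min b^T y  s.t.  A^T y >= c,  y >= 0.

So the dual LP is:
  minimize  4y1 + 4y2 + 5y3 + 11y4
  subject to:
    y1 + 2y3 + 2y4 >= 2
    y2 + y3 + 4y4 >= 6
    y1, y2, y3, y4 >= 0

Solving the primal: x* = (0, 2.75).
  primal value c^T x* = 16.5.
Solving the dual: y* = (0, 0, 0, 1.5).
  dual value b^T y* = 16.5.
Strong duality: c^T x* = b^T y*. Confirmed.

16.5


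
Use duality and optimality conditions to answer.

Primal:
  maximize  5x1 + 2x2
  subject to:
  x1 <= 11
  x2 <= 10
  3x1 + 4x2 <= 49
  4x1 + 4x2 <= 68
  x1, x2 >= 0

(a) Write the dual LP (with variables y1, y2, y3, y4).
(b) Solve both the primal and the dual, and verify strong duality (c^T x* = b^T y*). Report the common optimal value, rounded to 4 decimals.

The standard primal-dual pair for 'max c^T x s.t. A x <= b, x >= 0' is:
  Dual:  min b^T y  s.t.  A^T y >= c,  y >= 0.

So the dual LP is:
  minimize  11y1 + 10y2 + 49y3 + 68y4
  subject to:
    y1 + 3y3 + 4y4 >= 5
    y2 + 4y3 + 4y4 >= 2
    y1, y2, y3, y4 >= 0

Solving the primal: x* = (11, 4).
  primal value c^T x* = 63.
Solving the dual: y* = (3.5, 0, 0.5, 0).
  dual value b^T y* = 63.
Strong duality: c^T x* = b^T y*. Confirmed.

63


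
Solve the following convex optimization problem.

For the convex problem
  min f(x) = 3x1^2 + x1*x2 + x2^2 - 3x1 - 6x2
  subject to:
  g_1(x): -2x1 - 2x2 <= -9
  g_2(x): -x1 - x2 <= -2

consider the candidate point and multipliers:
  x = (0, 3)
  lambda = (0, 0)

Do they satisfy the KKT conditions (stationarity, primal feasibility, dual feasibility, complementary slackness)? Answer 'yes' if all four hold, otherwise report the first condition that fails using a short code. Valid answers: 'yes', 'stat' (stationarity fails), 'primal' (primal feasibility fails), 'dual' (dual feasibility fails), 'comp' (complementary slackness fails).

Gradient of f: grad f(x) = Q x + c = (0, 0)
Constraint values g_i(x) = a_i^T x - b_i:
  g_1((0, 3)) = 3
  g_2((0, 3)) = -1
Stationarity residual: grad f(x) + sum_i lambda_i a_i = (0, 0)
  -> stationarity OK
Primal feasibility (all g_i <= 0): FAILS
Dual feasibility (all lambda_i >= 0): OK
Complementary slackness (lambda_i * g_i(x) = 0 for all i): OK

Verdict: the first failing condition is primal_feasibility -> primal.

primal


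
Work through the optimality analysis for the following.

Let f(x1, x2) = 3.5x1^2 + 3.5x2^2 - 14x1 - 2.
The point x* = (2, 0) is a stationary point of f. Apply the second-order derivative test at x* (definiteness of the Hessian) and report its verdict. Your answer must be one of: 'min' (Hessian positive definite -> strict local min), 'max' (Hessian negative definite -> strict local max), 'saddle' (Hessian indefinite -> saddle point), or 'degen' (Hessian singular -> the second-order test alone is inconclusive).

Compute the Hessian H = grad^2 f:
  H = [[7, 0], [0, 7]]
Verify stationarity: grad f(x*) = H x* + g = (0, 0).
Eigenvalues of H: 7, 7.
Both eigenvalues > 0, so H is positive definite -> x* is a strict local min.

min


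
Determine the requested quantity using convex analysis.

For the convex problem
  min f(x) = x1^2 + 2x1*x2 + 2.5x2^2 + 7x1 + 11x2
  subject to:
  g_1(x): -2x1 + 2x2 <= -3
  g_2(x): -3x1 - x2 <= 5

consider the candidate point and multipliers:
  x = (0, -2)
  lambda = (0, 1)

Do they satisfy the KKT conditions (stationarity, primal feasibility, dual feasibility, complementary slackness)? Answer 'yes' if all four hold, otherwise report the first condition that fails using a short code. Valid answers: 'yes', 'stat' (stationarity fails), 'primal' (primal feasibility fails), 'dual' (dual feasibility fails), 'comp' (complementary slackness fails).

Gradient of f: grad f(x) = Q x + c = (3, 1)
Constraint values g_i(x) = a_i^T x - b_i:
  g_1((0, -2)) = -1
  g_2((0, -2)) = -3
Stationarity residual: grad f(x) + sum_i lambda_i a_i = (0, 0)
  -> stationarity OK
Primal feasibility (all g_i <= 0): OK
Dual feasibility (all lambda_i >= 0): OK
Complementary slackness (lambda_i * g_i(x) = 0 for all i): FAILS

Verdict: the first failing condition is complementary_slackness -> comp.

comp


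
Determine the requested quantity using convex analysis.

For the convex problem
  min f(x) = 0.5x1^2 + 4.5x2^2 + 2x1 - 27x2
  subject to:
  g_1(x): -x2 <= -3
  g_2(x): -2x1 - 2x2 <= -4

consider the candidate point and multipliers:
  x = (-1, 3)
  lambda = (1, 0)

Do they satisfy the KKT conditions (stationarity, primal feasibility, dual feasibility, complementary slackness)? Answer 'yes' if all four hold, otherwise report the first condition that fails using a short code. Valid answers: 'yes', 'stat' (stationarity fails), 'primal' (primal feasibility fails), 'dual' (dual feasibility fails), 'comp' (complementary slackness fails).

Gradient of f: grad f(x) = Q x + c = (1, 0)
Constraint values g_i(x) = a_i^T x - b_i:
  g_1((-1, 3)) = 0
  g_2((-1, 3)) = 0
Stationarity residual: grad f(x) + sum_i lambda_i a_i = (1, -1)
  -> stationarity FAILS
Primal feasibility (all g_i <= 0): OK
Dual feasibility (all lambda_i >= 0): OK
Complementary slackness (lambda_i * g_i(x) = 0 for all i): OK

Verdict: the first failing condition is stationarity -> stat.

stat


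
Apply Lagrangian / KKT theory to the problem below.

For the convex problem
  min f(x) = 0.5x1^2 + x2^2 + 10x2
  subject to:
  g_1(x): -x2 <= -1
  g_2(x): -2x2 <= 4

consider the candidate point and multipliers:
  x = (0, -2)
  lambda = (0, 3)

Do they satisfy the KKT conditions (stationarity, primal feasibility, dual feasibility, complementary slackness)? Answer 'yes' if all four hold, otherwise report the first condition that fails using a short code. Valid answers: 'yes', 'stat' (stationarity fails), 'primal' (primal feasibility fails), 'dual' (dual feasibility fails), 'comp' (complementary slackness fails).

Gradient of f: grad f(x) = Q x + c = (0, 6)
Constraint values g_i(x) = a_i^T x - b_i:
  g_1((0, -2)) = 3
  g_2((0, -2)) = 0
Stationarity residual: grad f(x) + sum_i lambda_i a_i = (0, 0)
  -> stationarity OK
Primal feasibility (all g_i <= 0): FAILS
Dual feasibility (all lambda_i >= 0): OK
Complementary slackness (lambda_i * g_i(x) = 0 for all i): OK

Verdict: the first failing condition is primal_feasibility -> primal.

primal


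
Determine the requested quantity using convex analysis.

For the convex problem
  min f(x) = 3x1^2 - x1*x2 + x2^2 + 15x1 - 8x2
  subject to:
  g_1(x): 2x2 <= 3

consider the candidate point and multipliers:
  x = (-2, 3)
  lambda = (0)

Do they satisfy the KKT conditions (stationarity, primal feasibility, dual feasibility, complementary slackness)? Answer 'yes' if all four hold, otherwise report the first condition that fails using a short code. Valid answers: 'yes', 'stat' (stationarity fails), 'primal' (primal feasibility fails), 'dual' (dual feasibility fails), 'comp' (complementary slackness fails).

Gradient of f: grad f(x) = Q x + c = (0, 0)
Constraint values g_i(x) = a_i^T x - b_i:
  g_1((-2, 3)) = 3
Stationarity residual: grad f(x) + sum_i lambda_i a_i = (0, 0)
  -> stationarity OK
Primal feasibility (all g_i <= 0): FAILS
Dual feasibility (all lambda_i >= 0): OK
Complementary slackness (lambda_i * g_i(x) = 0 for all i): OK

Verdict: the first failing condition is primal_feasibility -> primal.

primal
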